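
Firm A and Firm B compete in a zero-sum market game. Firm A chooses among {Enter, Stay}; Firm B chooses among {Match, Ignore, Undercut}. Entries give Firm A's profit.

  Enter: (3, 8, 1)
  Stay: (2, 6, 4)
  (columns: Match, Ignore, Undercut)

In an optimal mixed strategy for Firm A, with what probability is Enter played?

1/2

Row minima: Enter → 1, Stay → 2; maximin = 2.
Column maxima: Match → 3, Ignore → 8, Undercut → 4; minimax = 3.
2 ≠ 3, so there is no saddle point; optimal play is mixed.
Ignore is strictly dominated by Match (it gives Firm A strictly more in every row), so Firm B never plays it.
On the remaining 2×2 (Enter, Stay vs Match, Undercut):
Let Firm A play Enter with probability p. Expected payoff against Match: 3p + 2(1−p) = p + 2; against Undercut: 1p + 4(1−p) = −3p + 4.
Setting these equal: p + 2 = −3p + 4 ⇒ 4p = 2 ⇒ p = 1/2, and the value is (1)·(1/2) + 2 = 5/2.
For Firm B: with q = P(Match), equating Enter's and Stay's payoffs gives 2q + 1 = −2q + 4 ⇒ q = 3/4.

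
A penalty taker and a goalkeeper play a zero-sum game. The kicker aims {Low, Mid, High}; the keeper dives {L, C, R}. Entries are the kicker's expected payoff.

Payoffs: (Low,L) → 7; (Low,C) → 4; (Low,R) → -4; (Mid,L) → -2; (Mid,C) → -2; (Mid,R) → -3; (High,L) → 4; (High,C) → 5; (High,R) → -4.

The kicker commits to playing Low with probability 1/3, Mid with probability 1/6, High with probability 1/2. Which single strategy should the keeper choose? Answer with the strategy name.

If the keeper plays L, the kicker's expected payoff is (1/3)·7 + (1/6)·(-2) + (1/2)·4 = 4.
If the keeper plays C, the kicker's expected payoff is (1/3)·4 + (1/6)·(-2) + (1/2)·5 = 7/2.
If the keeper plays R, the kicker's expected payoff is (1/3)·(-4) + (1/6)·(-3) + (1/2)·(-4) = -23/6.
The keeper minimizes the kicker's payoff; the smallest is -23/6, so the best response is R.

R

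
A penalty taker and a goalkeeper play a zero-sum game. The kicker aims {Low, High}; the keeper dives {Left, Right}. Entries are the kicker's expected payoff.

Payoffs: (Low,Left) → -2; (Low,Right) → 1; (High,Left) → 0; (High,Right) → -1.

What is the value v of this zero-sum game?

-1/2

Row minima: Low → -2, High → -1; maximin = -1.
Column maxima: Left → 0, Right → 1; minimax = 0.
-1 ≠ 0, so there is no saddle point; optimal play is mixed.
Let the kicker play Low with probability p. Expected payoff against Left: (-2)p + 0(1−p) = −2p; against Right: 1p + (-1)(1−p) = 2p − 1.
Setting these equal: −2p = 2p − 1 ⇒ −4p = -1 ⇒ p = 1/4, and the value is (-2)·(1/4) = -1/2.
For the keeper: with q = P(Left), equating Low's and High's payoffs gives −3q + 1 = q − 1 ⇒ q = 1/2.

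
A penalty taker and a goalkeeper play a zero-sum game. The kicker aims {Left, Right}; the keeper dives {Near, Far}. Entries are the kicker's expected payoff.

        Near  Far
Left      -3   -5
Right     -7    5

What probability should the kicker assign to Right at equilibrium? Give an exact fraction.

Row minima: Left → -5, Right → -7; maximin = -5.
Column maxima: Near → -3, Far → 5; minimax = -3.
-5 ≠ -3, so there is no saddle point; optimal play is mixed.
Let the kicker play Left with probability p. Expected payoff against Near: (-3)p + (-7)(1−p) = 4p − 7; against Far: (-5)p + 5(1−p) = −10p + 5.
Setting these equal: 4p − 7 = −10p + 5 ⇒ 14p = 12 ⇒ p = 6/7, and the value is (4)·(6/7) − 7 = -25/7.
For the keeper: with q = P(Near), equating Left's and Right's payoffs gives 2q − 5 = −12q + 5 ⇒ q = 5/7.

1/7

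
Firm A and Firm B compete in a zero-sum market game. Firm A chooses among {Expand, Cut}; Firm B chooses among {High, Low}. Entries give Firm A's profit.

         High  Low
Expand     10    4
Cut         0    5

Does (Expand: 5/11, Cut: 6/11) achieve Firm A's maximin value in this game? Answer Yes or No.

Against High this mix gives (5/11)·10 + (6/11)·0 = 50/11.
Against Low this mix gives (5/11)·4 + (6/11)·5 = 50/11.
All of Firm B's active replies (High, Low) yield 50/11, and no column does worse for Firm A. The mix makes Firm B indifferent and guarantees 50/11, so it is optimal.

Yes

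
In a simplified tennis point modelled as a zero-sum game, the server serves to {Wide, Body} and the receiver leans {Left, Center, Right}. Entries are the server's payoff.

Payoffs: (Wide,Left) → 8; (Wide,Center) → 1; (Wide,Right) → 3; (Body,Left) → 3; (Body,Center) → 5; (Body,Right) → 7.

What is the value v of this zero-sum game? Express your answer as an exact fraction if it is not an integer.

Row minima: Wide → 1, Body → 3; maximin = 3.
Column maxima: Left → 8, Center → 5, Right → 7; minimax = 5.
3 ≠ 5, so there is no saddle point; optimal play is mixed.
Right is strictly dominated by Center (it gives the server strictly more in every row), so the receiver never plays it.
On the remaining 2×2 (Wide, Body vs Left, Center):
Let the server play Wide with probability p. Expected payoff against Left: 8p + 3(1−p) = 5p + 3; against Center: 1p + 5(1−p) = −4p + 5.
Setting these equal: 5p + 3 = −4p + 5 ⇒ 9p = 2 ⇒ p = 2/9, and the value is (5)·(2/9) + 3 = 37/9.
For the receiver: with q = P(Left), equating Wide's and Body's payoffs gives 7q + 1 = −2q + 5 ⇒ q = 4/9.

37/9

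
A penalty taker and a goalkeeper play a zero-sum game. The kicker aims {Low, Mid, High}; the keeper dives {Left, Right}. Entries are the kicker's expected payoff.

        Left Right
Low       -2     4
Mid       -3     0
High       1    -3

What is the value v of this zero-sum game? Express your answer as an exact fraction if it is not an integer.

-1/5

Row minima: Low → -2, Mid → -3, High → -3; maximin = -2.
Column maxima: Left → 1, Right → 4; minimax = 1.
-2 ≠ 1, so there is no saddle point; optimal play is mixed.
Mid is strictly dominated by Low, so the kicker never plays it.
On the remaining 2×2 (Low, High vs Left, Right):
Let the kicker play Low with probability p. Expected payoff against Left: (-2)p + 1(1−p) = −3p + 1; against Right: 4p + (-3)(1−p) = 7p − 3.
Setting these equal: −3p + 1 = 7p − 3 ⇒ −10p = -4 ⇒ p = 2/5, and the value is (-3)·(2/5) + 1 = -1/5.
For the keeper: with q = P(Left), equating Low's and High's payoffs gives −6q + 4 = 4q − 3 ⇒ q = 7/10.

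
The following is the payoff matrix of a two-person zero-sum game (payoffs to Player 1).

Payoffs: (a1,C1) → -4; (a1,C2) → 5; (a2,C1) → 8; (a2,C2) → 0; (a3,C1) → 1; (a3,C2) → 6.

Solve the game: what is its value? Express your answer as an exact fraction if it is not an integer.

48/13

Row minima: a1 → -4, a2 → 0, a3 → 1; maximin = 1.
Column maxima: C1 → 8, C2 → 6; minimax = 6.
1 ≠ 6, so there is no saddle point; optimal play is mixed.
a1 is strictly dominated by a3, so Player 1 never plays it.
On the remaining 2×2 (a2, a3 vs C1, C2):
Let Player 1 play a2 with probability p. Expected payoff against C1: 8p + 1(1−p) = 7p + 1; against C2: 0p + 6(1−p) = −6p + 6.
Setting these equal: 7p + 1 = −6p + 6 ⇒ 13p = 5 ⇒ p = 5/13, and the value is (7)·(5/13) + 1 = 48/13.
For Player 2: with q = P(C1), equating a2's and a3's payoffs gives 8q = −5q + 6 ⇒ q = 6/13.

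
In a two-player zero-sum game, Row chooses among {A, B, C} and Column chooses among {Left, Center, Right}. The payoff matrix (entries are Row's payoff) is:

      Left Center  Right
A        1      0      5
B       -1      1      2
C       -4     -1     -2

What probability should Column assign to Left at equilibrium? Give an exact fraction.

1/3

Row minima: A → 0, B → -1, C → -4; maximin = 0.
Column maxima: Left → 1, Center → 1, Right → 5; minimax = 1.
0 ≠ 1, so there is no saddle point; optimal play is mixed.
C is strictly dominated by A, so Row never plays it.
Right is strictly dominated by Left (it gives Row strictly more in every row), so Column never plays it.
On the remaining 2×2 (A, B vs Left, Center):
Let Row play A with probability p. Expected payoff against Left: 1p + (-1)(1−p) = 2p − 1; against Center: 0p + 1(1−p) = −p + 1.
Setting these equal: 2p − 1 = −p + 1 ⇒ 3p = 2 ⇒ p = 2/3, and the value is (2)·(2/3) − 1 = 1/3.
For Column: with q = P(Left), equating A's and B's payoffs gives q = −2q + 1 ⇒ q = 1/3.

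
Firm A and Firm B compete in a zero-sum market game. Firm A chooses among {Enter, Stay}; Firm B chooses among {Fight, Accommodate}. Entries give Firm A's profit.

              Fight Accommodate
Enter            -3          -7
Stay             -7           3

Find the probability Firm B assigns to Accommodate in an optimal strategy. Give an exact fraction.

2/7

Row minima: Enter → -7, Stay → -7; maximin = -7.
Column maxima: Fight → -3, Accommodate → 3; minimax = -3.
-7 ≠ -3, so there is no saddle point; optimal play is mixed.
Let Firm A play Enter with probability p. Expected payoff against Fight: (-3)p + (-7)(1−p) = 4p − 7; against Accommodate: (-7)p + 3(1−p) = −10p + 3.
Setting these equal: 4p − 7 = −10p + 3 ⇒ 14p = 10 ⇒ p = 5/7, and the value is (4)·(5/7) − 7 = -29/7.
For Firm B: with q = P(Fight), equating Enter's and Stay's payoffs gives 4q − 7 = −10q + 3 ⇒ q = 5/7.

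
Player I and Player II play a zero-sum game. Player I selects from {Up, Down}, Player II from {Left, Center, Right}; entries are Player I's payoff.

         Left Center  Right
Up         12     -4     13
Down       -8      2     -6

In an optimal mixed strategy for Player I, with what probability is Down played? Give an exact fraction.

8/13

Row minima: Up → -4, Down → -8; maximin = -4.
Column maxima: Left → 12, Center → 2, Right → 13; minimax = 2.
-4 ≠ 2, so there is no saddle point; optimal play is mixed.
Right is strictly dominated by Left (it gives Player I strictly more in every row), so Player II never plays it.
On the remaining 2×2 (Up, Down vs Left, Center):
Let Player I play Up with probability p. Expected payoff against Left: 12p + (-8)(1−p) = 20p − 8; against Center: (-4)p + 2(1−p) = −6p + 2.
Setting these equal: 20p − 8 = −6p + 2 ⇒ 26p = 10 ⇒ p = 5/13, and the value is (20)·(5/13) − 8 = -4/13.
For Player II: with q = P(Left), equating Up's and Down's payoffs gives 16q − 4 = −10q + 2 ⇒ q = 3/13.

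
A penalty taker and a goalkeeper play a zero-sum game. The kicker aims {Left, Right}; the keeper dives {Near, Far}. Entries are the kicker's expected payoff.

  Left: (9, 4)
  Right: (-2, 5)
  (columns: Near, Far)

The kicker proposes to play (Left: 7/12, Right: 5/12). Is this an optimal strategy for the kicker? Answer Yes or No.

Yes

Against Near this mix gives (7/12)·9 + (5/12)·(-2) = 53/12.
Against Far this mix gives (7/12)·4 + (5/12)·5 = 53/12.
All of the keeper's active replies (Near, Far) yield 53/12, and no column does worse for the kicker. The mix makes the keeper indifferent and guarantees 53/12, so it is optimal.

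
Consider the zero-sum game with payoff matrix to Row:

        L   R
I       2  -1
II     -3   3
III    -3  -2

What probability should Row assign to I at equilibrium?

2/3

Row minima: I → -1, II → -3, III → -3; maximin = -1.
Column maxima: L → 2, R → 3; minimax = 2.
-1 ≠ 2, so there is no saddle point; optimal play is mixed.
III is strictly dominated by I, so Row never plays it.
On the remaining 2×2 (I, II vs L, R):
Let Row play I with probability p. Expected payoff against L: 2p + (-3)(1−p) = 5p − 3; against R: (-1)p + 3(1−p) = −4p + 3.
Setting these equal: 5p − 3 = −4p + 3 ⇒ 9p = 6 ⇒ p = 2/3, and the value is (5)·(2/3) − 3 = 1/3.
For Column: with q = P(L), equating I's and II's payoffs gives 3q − 1 = −6q + 3 ⇒ q = 4/9.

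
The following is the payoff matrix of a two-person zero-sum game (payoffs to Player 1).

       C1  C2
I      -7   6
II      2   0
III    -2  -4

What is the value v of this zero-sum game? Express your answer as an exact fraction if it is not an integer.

4/5

Row minima: I → -7, II → 0, III → -4; maximin = 0.
Column maxima: C1 → 2, C2 → 6; minimax = 2.
0 ≠ 2, so there is no saddle point; optimal play is mixed.
III is strictly dominated by II, so Player 1 never plays it.
On the remaining 2×2 (I, II vs C1, C2):
Let Player 1 play I with probability p. Expected payoff against C1: (-7)p + 2(1−p) = −9p + 2; against C2: 6p + 0(1−p) = 6p.
Setting these equal: −9p + 2 = 6p ⇒ −15p = -2 ⇒ p = 2/15, and the value is (-9)·(2/15) + 2 = 4/5.
For Player 2: with q = P(C1), equating I's and II's payoffs gives −13q + 6 = 2q ⇒ q = 2/5.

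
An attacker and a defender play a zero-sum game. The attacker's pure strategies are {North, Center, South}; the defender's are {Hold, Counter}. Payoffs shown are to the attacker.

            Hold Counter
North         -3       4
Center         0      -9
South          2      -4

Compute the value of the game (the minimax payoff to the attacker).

-4/13

Row minima: North → -3, Center → -9, South → -4; maximin = -3.
Column maxima: Hold → 2, Counter → 4; minimax = 2.
-3 ≠ 2, so there is no saddle point; optimal play is mixed.
Center is strictly dominated by South, so the attacker never plays it.
On the remaining 2×2 (North, South vs Hold, Counter):
Let the attacker play North with probability p. Expected payoff against Hold: (-3)p + 2(1−p) = −5p + 2; against Counter: 4p + (-4)(1−p) = 8p − 4.
Setting these equal: −5p + 2 = 8p − 4 ⇒ −13p = -6 ⇒ p = 6/13, and the value is (-5)·(6/13) + 2 = -4/13.
For the defender: with q = P(Hold), equating North's and South's payoffs gives −7q + 4 = 6q − 4 ⇒ q = 8/13.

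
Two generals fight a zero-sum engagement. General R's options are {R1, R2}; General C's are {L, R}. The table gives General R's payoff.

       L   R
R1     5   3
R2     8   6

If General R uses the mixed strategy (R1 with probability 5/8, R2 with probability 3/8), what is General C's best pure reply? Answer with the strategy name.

R

If General C plays L, General R's expected payoff is (5/8)·5 + (3/8)·8 = 49/8.
If General C plays R, General R's expected payoff is (5/8)·3 + (3/8)·6 = 33/8.
General C minimizes General R's payoff; the smallest is 33/8, so the best response is R.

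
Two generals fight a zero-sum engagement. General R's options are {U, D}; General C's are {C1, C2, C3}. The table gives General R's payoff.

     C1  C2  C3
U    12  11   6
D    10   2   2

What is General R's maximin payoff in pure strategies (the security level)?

Row minima: U → 6, D → 2.
The best of these is 6.

6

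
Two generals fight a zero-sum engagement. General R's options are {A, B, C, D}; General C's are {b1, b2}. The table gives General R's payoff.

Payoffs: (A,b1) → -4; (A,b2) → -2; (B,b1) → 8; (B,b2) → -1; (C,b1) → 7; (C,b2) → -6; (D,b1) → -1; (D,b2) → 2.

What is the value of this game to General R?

Row minima: A → -4, B → -1, C → -6, D → -1; maximin = -1.
Column maxima: b1 → 8, b2 → 2; minimax = 2.
-1 ≠ 2, so there is no saddle point; optimal play is mixed.
A is strictly dominated by B, so General R never plays it.
C is strictly dominated by B, so General R never plays it.
On the remaining 2×2 (B, D vs b1, b2):
Let General R play B with probability p. Expected payoff against b1: 8p + (-1)(1−p) = 9p − 1; against b2: (-1)p + 2(1−p) = −3p + 2.
Setting these equal: 9p − 1 = −3p + 2 ⇒ 12p = 3 ⇒ p = 1/4, and the value is (9)·(1/4) − 1 = 5/4.
For General C: with q = P(b1), equating B's and D's payoffs gives 9q − 1 = −3q + 2 ⇒ q = 1/4.

5/4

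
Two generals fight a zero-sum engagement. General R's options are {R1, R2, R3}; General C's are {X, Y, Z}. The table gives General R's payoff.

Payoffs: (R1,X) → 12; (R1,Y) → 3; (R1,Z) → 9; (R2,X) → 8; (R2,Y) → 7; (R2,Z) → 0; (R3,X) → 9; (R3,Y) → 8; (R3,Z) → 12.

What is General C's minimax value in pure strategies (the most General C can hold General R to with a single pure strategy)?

8

Column maxima: X → 12, Y → 8, Z → 12.
The smallest of these is 8.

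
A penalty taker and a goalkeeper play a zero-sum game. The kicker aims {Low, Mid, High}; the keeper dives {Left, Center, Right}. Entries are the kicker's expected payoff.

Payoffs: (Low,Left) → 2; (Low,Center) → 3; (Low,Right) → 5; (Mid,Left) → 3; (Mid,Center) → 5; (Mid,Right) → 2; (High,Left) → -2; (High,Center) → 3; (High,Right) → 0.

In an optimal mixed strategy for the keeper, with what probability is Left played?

Row minima: Low → 2, Mid → 2, High → -2; maximin = 2.
Column maxima: Left → 3, Center → 5, Right → 5; minimax = 3.
2 ≠ 3, so there is no saddle point; optimal play is mixed.
High is strictly dominated by Mid, so the kicker never plays it.
Center is strictly dominated by Left (it gives the kicker strictly more in every row), so the keeper never plays it.
On the remaining 2×2 (Low, Mid vs Left, Right):
Let the kicker play Low with probability p. Expected payoff against Left: 2p + 3(1−p) = −p + 3; against Right: 5p + 2(1−p) = 3p + 2.
Setting these equal: −p + 3 = 3p + 2 ⇒ −4p = -1 ⇒ p = 1/4, and the value is (-1)·(1/4) + 3 = 11/4.
For the keeper: with q = P(Left), equating Low's and Mid's payoffs gives −3q + 5 = q + 2 ⇒ q = 3/4.

3/4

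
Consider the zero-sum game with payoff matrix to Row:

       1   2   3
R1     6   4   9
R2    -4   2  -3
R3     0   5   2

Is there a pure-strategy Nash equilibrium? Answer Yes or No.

Row minima: R1 → 4, R2 → -4, R3 → 0; maximin = 4.
Column maxima: 1 → 6, 2 → 5, 3 → 9; minimax = 5.
4 ≠ 5, so no pure-strategy equilibrium exists.

No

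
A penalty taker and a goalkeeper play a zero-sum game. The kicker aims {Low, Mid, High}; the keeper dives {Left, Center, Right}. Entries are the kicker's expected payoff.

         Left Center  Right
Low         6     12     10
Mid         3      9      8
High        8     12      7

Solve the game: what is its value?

38/5

Row minima: Low → 6, Mid → 3, High → 7; maximin = 7.
Column maxima: Left → 8, Center → 12, Right → 10; minimax = 8.
7 ≠ 8, so there is no saddle point; optimal play is mixed.
Mid is strictly dominated by Low, so the kicker never plays it.
Center is strictly dominated by Left (it gives the kicker strictly more in every row), so the keeper never plays it.
On the remaining 2×2 (Low, High vs Left, Right):
Let the kicker play Low with probability p. Expected payoff against Left: 6p + 8(1−p) = −2p + 8; against Right: 10p + 7(1−p) = 3p + 7.
Setting these equal: −2p + 8 = 3p + 7 ⇒ −5p = -1 ⇒ p = 1/5, and the value is (-2)·(1/5) + 8 = 38/5.
For the keeper: with q = P(Left), equating Low's and High's payoffs gives −4q + 10 = q + 7 ⇒ q = 3/5.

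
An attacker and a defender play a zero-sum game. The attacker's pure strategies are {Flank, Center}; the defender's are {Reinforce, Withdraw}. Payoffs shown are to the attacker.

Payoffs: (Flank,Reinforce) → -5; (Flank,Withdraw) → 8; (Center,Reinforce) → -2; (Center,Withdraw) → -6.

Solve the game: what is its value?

Row minima: Flank → -5, Center → -6; maximin = -5.
Column maxima: Reinforce → -2, Withdraw → 8; minimax = -2.
-5 ≠ -2, so there is no saddle point; optimal play is mixed.
Let the attacker play Flank with probability p. Expected payoff against Reinforce: (-5)p + (-2)(1−p) = −3p − 2; against Withdraw: 8p + (-6)(1−p) = 14p − 6.
Setting these equal: −3p − 2 = 14p − 6 ⇒ −17p = -4 ⇒ p = 4/17, and the value is (-3)·(4/17) − 2 = -46/17.
For the defender: with q = P(Reinforce), equating Flank's and Center's payoffs gives −13q + 8 = 4q − 6 ⇒ q = 14/17.

-46/17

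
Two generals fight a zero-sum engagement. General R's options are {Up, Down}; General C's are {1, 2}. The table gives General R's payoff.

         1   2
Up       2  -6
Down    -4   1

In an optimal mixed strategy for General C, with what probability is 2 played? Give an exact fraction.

Row minima: Up → -6, Down → -4; maximin = -4.
Column maxima: 1 → 2, 2 → 1; minimax = 1.
-4 ≠ 1, so there is no saddle point; optimal play is mixed.
Let General R play Up with probability p. Expected payoff against 1: 2p + (-4)(1−p) = 6p − 4; against 2: (-6)p + 1(1−p) = −7p + 1.
Setting these equal: 6p − 4 = −7p + 1 ⇒ 13p = 5 ⇒ p = 5/13, and the value is (6)·(5/13) − 4 = -22/13.
For General C: with q = P(1), equating Up's and Down's payoffs gives 8q − 6 = −5q + 1 ⇒ q = 7/13.

6/13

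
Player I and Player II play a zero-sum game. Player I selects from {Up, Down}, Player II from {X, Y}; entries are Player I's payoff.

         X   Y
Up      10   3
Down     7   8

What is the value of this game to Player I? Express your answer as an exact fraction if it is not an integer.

Row minima: Up → 3, Down → 7; maximin = 7.
Column maxima: X → 10, Y → 8; minimax = 8.
7 ≠ 8, so there is no saddle point; optimal play is mixed.
Let Player I play Up with probability p. Expected payoff against X: 10p + 7(1−p) = 3p + 7; against Y: 3p + 8(1−p) = −5p + 8.
Setting these equal: 3p + 7 = −5p + 8 ⇒ 8p = 1 ⇒ p = 1/8, and the value is (3)·(1/8) + 7 = 59/8.
For Player II: with q = P(X), equating Up's and Down's payoffs gives 7q + 3 = −q + 8 ⇒ q = 5/8.

59/8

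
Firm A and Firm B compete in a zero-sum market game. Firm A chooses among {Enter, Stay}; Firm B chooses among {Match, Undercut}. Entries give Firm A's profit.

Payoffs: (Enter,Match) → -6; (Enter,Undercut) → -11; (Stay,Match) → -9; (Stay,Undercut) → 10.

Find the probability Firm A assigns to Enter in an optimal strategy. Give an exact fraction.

Row minima: Enter → -11, Stay → -9; maximin = -9.
Column maxima: Match → -6, Undercut → 10; minimax = -6.
-9 ≠ -6, so there is no saddle point; optimal play is mixed.
Let Firm A play Enter with probability p. Expected payoff against Match: (-6)p + (-9)(1−p) = 3p − 9; against Undercut: (-11)p + 10(1−p) = −21p + 10.
Setting these equal: 3p − 9 = −21p + 10 ⇒ 24p = 19 ⇒ p = 19/24, and the value is (3)·(19/24) − 9 = -53/8.
For Firm B: with q = P(Match), equating Enter's and Stay's payoffs gives 5q − 11 = −19q + 10 ⇒ q = 7/8.

19/24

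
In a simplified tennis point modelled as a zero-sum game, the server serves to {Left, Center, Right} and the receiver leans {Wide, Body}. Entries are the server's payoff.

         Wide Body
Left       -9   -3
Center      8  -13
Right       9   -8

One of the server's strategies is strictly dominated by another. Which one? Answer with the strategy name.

Center

Right gives a strictly higher payoff than Center against every column: 9 > 8, -8 > -13.
So Center is strictly dominated and the server never plays it.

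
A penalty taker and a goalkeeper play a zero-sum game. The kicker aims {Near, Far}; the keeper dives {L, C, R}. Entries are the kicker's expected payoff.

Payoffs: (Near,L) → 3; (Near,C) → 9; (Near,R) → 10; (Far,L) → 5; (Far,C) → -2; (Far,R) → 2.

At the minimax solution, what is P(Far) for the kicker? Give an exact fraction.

6/13

Row minima: Near → 3, Far → -2; maximin = 3.
Column maxima: L → 5, C → 9, R → 10; minimax = 5.
3 ≠ 5, so there is no saddle point; optimal play is mixed.
R is strictly dominated by C (it gives the kicker strictly more in every row), so the keeper never plays it.
On the remaining 2×2 (Near, Far vs L, C):
Let the kicker play Near with probability p. Expected payoff against L: 3p + 5(1−p) = −2p + 5; against C: 9p + (-2)(1−p) = 11p − 2.
Setting these equal: −2p + 5 = 11p − 2 ⇒ −13p = -7 ⇒ p = 7/13, and the value is (-2)·(7/13) + 5 = 51/13.
For the keeper: with q = P(L), equating Near's and Far's payoffs gives −6q + 9 = 7q − 2 ⇒ q = 11/13.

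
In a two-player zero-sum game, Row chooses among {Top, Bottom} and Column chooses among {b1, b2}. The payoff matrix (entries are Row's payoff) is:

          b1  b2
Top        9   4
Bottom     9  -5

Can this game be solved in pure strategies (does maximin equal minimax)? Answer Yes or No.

Yes

Row minima: Top → 4, Bottom → -5; maximin = 4.
Column maxima: b1 → 9, b2 → 4; minimax = 4.
maximin = minimax = 4, so a saddle point exists.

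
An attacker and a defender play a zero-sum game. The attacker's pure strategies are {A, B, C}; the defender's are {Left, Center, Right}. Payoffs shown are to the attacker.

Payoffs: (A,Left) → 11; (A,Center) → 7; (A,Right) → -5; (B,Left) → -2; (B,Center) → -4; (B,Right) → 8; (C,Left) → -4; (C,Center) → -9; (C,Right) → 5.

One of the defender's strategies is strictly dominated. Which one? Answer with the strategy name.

Left

Center holds the attacker's payoff strictly below Left in every row: 7 < 11, -4 < -2, -9 < -4.
So Left is strictly dominated for the defender.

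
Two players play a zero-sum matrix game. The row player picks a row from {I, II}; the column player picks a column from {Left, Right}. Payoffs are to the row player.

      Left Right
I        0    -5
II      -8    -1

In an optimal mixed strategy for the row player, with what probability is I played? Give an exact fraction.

7/12

Row minima: I → -5, II → -8; maximin = -5.
Column maxima: Left → 0, Right → -1; minimax = -1.
-5 ≠ -1, so there is no saddle point; optimal play is mixed.
Let the row player play I with probability p. Expected payoff against Left: 0p + (-8)(1−p) = 8p − 8; against Right: (-5)p + (-1)(1−p) = −4p − 1.
Setting these equal: 8p − 8 = −4p − 1 ⇒ 12p = 7 ⇒ p = 7/12, and the value is (8)·(7/12) − 8 = -10/3.
For the column player: with q = P(Left), equating I's and II's payoffs gives 5q − 5 = −7q − 1 ⇒ q = 1/3.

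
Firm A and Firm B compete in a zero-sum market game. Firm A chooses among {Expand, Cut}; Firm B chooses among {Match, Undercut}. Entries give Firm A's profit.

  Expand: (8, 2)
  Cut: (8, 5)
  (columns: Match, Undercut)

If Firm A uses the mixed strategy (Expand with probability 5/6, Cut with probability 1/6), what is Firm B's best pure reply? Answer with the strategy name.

If Firm B plays Match, Firm A's expected payoff is (5/6)·8 + (1/6)·8 = 8.
If Firm B plays Undercut, Firm A's expected payoff is (5/6)·2 + (1/6)·5 = 5/2.
Firm B minimizes Firm A's payoff; the smallest is 5/2, so the best response is Undercut.

Undercut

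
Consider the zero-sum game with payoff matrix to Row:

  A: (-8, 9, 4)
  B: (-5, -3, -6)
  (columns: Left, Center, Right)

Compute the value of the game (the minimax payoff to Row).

-68/13

Row minima: A → -8, B → -6; maximin = -6.
Column maxima: Left → -5, Center → 9, Right → 4; minimax = -5.
-6 ≠ -5, so there is no saddle point; optimal play is mixed.
Center is strictly dominated by Left (it gives Row strictly more in every row), so Column never plays it.
On the remaining 2×2 (A, B vs Left, Right):
Let Row play A with probability p. Expected payoff against Left: (-8)p + (-5)(1−p) = −3p − 5; against Right: 4p + (-6)(1−p) = 10p − 6.
Setting these equal: −3p − 5 = 10p − 6 ⇒ −13p = -1 ⇒ p = 1/13, and the value is (-3)·(1/13) − 5 = -68/13.
For Column: with q = P(Left), equating A's and B's payoffs gives −12q + 4 = q − 6 ⇒ q = 10/13.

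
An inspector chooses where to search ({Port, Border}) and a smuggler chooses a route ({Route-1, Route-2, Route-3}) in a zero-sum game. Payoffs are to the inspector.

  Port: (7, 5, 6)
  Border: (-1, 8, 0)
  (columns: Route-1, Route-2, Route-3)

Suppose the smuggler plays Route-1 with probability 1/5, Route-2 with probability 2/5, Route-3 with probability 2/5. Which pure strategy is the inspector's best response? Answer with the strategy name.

Port

Expected payoff of Port: (1/5)·7 + (2/5)·5 + (2/5)·6 = 29/5.
Expected payoff of Border: (1/5)·(-1) + (2/5)·8 + (2/5)·0 = 3.
The largest is 29/5, so the inspector's best response is Port.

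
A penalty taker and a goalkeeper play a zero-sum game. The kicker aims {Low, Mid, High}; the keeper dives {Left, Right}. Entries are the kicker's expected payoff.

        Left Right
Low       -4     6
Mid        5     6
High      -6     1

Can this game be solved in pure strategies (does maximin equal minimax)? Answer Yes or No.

Row minima: Low → -4, Mid → 5, High → -6; maximin = 5.
Column maxima: Left → 5, Right → 6; minimax = 5.
maximin = minimax = 5, so a saddle point exists.

Yes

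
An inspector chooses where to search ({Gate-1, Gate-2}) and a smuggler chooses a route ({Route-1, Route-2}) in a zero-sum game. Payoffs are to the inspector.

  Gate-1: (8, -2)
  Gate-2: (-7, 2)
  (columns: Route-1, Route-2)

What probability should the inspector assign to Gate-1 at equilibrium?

9/19

Row minima: Gate-1 → -2, Gate-2 → -7; maximin = -2.
Column maxima: Route-1 → 8, Route-2 → 2; minimax = 2.
-2 ≠ 2, so there is no saddle point; optimal play is mixed.
Let the inspector play Gate-1 with probability p. Expected payoff against Route-1: 8p + (-7)(1−p) = 15p − 7; against Route-2: (-2)p + 2(1−p) = −4p + 2.
Setting these equal: 15p − 7 = −4p + 2 ⇒ 19p = 9 ⇒ p = 9/19, and the value is (15)·(9/19) − 7 = 2/19.
For the smuggler: with q = P(Route-1), equating Gate-1's and Gate-2's payoffs gives 10q − 2 = −9q + 2 ⇒ q = 4/19.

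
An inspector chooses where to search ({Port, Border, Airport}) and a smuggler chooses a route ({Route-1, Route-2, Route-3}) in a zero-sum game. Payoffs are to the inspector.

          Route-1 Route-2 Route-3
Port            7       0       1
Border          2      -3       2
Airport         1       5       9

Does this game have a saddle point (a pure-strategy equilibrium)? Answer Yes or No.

No

Row minima: Port → 0, Border → -3, Airport → 1; maximin = 1.
Column maxima: Route-1 → 7, Route-2 → 5, Route-3 → 9; minimax = 5.
1 ≠ 5, so no pure-strategy equilibrium exists.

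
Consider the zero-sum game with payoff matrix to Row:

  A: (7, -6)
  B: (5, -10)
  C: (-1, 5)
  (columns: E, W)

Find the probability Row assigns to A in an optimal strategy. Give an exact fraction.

6/19

Row minima: A → -6, B → -10, C → -1; maximin = -1.
Column maxima: E → 7, W → 5; minimax = 5.
-1 ≠ 5, so there is no saddle point; optimal play is mixed.
B is strictly dominated by A, so Row never plays it.
On the remaining 2×2 (A, C vs E, W):
Let Row play A with probability p. Expected payoff against E: 7p + (-1)(1−p) = 8p − 1; against W: (-6)p + 5(1−p) = −11p + 5.
Setting these equal: 8p − 1 = −11p + 5 ⇒ 19p = 6 ⇒ p = 6/19, and the value is (8)·(6/19) − 1 = 29/19.
For Column: with q = P(E), equating A's and C's payoffs gives 13q − 6 = −6q + 5 ⇒ q = 11/19.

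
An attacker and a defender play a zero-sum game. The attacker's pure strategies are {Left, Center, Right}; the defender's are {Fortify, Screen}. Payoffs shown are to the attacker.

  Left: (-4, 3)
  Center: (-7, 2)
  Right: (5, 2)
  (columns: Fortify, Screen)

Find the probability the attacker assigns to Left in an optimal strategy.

Row minima: Left → -4, Center → -7, Right → 2; maximin = 2.
Column maxima: Fortify → 5, Screen → 3; minimax = 3.
2 ≠ 3, so there is no saddle point; optimal play is mixed.
Center is strictly dominated by Left, so the attacker never plays it.
On the remaining 2×2 (Left, Right vs Fortify, Screen):
Let the attacker play Left with probability p. Expected payoff against Fortify: (-4)p + 5(1−p) = −9p + 5; against Screen: 3p + 2(1−p) = p + 2.
Setting these equal: −9p + 5 = p + 2 ⇒ −10p = -3 ⇒ p = 3/10, and the value is (-9)·(3/10) + 5 = 23/10.
For the defender: with q = P(Fortify), equating Left's and Right's payoffs gives −7q + 3 = 3q + 2 ⇒ q = 1/10.

3/10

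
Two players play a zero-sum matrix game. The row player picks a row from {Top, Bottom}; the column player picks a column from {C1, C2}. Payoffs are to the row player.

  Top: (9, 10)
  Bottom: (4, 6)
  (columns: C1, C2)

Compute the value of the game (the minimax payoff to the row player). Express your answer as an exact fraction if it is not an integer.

9

Row minima: Top → 9, Bottom → 4; maximin = 9.
Column maxima: C1 → 9, C2 → 10; minimax = 9.
Since maximin = minimax = 9, there is a saddle point and the value is 9.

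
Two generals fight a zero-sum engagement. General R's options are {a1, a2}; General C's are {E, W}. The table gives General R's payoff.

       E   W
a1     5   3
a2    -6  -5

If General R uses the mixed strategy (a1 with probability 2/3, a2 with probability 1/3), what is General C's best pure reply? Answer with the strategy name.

W

If General C plays E, General R's expected payoff is (2/3)·5 + (1/3)·(-6) = 4/3.
If General C plays W, General R's expected payoff is (2/3)·3 + (1/3)·(-5) = 1/3.
General C minimizes General R's payoff; the smallest is 1/3, so the best response is W.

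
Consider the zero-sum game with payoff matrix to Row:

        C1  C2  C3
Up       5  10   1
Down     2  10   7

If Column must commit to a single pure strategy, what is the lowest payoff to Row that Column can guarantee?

5

Column maxima: C1 → 5, C2 → 10, C3 → 7.
The smallest of these is 5.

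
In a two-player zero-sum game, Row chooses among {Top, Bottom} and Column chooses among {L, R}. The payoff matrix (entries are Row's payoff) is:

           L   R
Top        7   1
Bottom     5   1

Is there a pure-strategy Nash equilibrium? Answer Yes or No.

Row minima: Top → 1, Bottom → 1; maximin = 1.
Column maxima: L → 7, R → 1; minimax = 1.
maximin = minimax = 1, so a saddle point exists.

Yes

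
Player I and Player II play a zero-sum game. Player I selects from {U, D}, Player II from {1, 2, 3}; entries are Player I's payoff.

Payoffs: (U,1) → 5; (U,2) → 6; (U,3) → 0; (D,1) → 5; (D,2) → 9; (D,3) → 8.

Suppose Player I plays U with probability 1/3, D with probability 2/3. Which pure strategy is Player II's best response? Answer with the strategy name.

If Player II plays 1, Player I's expected payoff is (1/3)·5 + (2/3)·5 = 5.
If Player II plays 2, Player I's expected payoff is (1/3)·6 + (2/3)·9 = 8.
If Player II plays 3, Player I's expected payoff is (1/3)·0 + (2/3)·8 = 16/3.
Player II minimizes Player I's payoff; the smallest is 5, so the best response is 1.

1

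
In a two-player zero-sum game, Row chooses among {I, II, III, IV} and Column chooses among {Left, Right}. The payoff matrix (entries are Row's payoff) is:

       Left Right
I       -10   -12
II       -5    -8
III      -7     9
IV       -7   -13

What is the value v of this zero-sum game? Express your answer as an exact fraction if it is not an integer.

Row minima: I → -12, II → -8, III → -7, IV → -13; maximin = -7.
Column maxima: Left → -5, Right → 9; minimax = -5.
-7 ≠ -5, so there is no saddle point; optimal play is mixed.
I is strictly dominated by II, so Row never plays it.
IV is strictly dominated by II, so Row never plays it.
On the remaining 2×2 (II, III vs Left, Right):
Let Row play II with probability p. Expected payoff against Left: (-5)p + (-7)(1−p) = 2p − 7; against Right: (-8)p + 9(1−p) = −17p + 9.
Setting these equal: 2p − 7 = −17p + 9 ⇒ 19p = 16 ⇒ p = 16/19, and the value is (2)·(16/19) − 7 = -101/19.
For Column: with q = P(Left), equating II's and III's payoffs gives 3q − 8 = −16q + 9 ⇒ q = 17/19.

-101/19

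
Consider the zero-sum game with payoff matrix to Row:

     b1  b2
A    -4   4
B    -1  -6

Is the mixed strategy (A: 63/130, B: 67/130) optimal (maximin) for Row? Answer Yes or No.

No

Against b1 this mix gives (63/130)·(-4) + (67/130)·(-1) = -319/130.
Against b2 this mix gives (63/130)·4 + (67/130)·(-6) = -15/13.
Column will play b1, holding Row to -319/130. Shifting weight toward the row that does better against b1 would raise this floor (the equalizing mix achieves -28/13 against both b1 and b2), so the proposed strategy is not optimal.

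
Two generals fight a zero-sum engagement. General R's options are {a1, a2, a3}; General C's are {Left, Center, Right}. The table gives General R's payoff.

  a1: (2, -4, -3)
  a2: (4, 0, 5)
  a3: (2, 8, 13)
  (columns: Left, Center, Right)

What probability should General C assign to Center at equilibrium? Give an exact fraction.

1/5

Row minima: a1 → -4, a2 → 0, a3 → 2; maximin = 2.
Column maxima: Left → 4, Center → 8, Right → 13; minimax = 4.
2 ≠ 4, so there is no saddle point; optimal play is mixed.
a1 is strictly dominated by a2, so General R never plays it.
With a1 eliminated, Right is strictly dominated by Left (it gives General R strictly more in every remaining row), so General C never plays it.
On the remaining 2×2 (a2, a3 vs Left, Center):
Let General R play a2 with probability p. Expected payoff against Left: 4p + 2(1−p) = 2p + 2; against Center: 0p + 8(1−p) = −8p + 8.
Setting these equal: 2p + 2 = −8p + 8 ⇒ 10p = 6 ⇒ p = 3/5, and the value is (2)·(3/5) + 2 = 16/5.
For General C: with q = P(Left), equating a2's and a3's payoffs gives 4q = −6q + 8 ⇒ q = 4/5.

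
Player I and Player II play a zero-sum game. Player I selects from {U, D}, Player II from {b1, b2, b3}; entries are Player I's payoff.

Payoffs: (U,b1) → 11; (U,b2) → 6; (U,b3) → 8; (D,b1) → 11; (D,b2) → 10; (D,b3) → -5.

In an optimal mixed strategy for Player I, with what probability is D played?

Row minima: U → 6, D → -5; maximin = 6.
Column maxima: b1 → 11, b2 → 10, b3 → 8; minimax = 8.
6 ≠ 8, so there is no saddle point; optimal play is mixed.
b1 is strictly dominated by b2 (it gives Player I strictly more in every row), so Player II never plays it.
On the remaining 2×2 (U, D vs b2, b3):
Let Player I play U with probability p. Expected payoff against b2: 6p + 10(1−p) = −4p + 10; against b3: 8p + (-5)(1−p) = 13p − 5.
Setting these equal: −4p + 10 = 13p − 5 ⇒ −17p = -15 ⇒ p = 15/17, and the value is (-4)·(15/17) + 10 = 110/17.
For Player II: with q = P(b2), equating U's and D's payoffs gives −2q + 8 = 15q − 5 ⇒ q = 13/17.

2/17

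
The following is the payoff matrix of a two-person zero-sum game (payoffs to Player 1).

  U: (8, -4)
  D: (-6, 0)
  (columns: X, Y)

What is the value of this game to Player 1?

-4/3

Row minima: U → -4, D → -6; maximin = -4.
Column maxima: X → 8, Y → 0; minimax = 0.
-4 ≠ 0, so there is no saddle point; optimal play is mixed.
Let Player 1 play U with probability p. Expected payoff against X: 8p + (-6)(1−p) = 14p − 6; against Y: (-4)p + 0(1−p) = −4p.
Setting these equal: 14p − 6 = −4p ⇒ 18p = 6 ⇒ p = 1/3, and the value is (14)·(1/3) − 6 = -4/3.
For Player 2: with q = P(X), equating U's and D's payoffs gives 12q − 4 = −6q ⇒ q = 2/9.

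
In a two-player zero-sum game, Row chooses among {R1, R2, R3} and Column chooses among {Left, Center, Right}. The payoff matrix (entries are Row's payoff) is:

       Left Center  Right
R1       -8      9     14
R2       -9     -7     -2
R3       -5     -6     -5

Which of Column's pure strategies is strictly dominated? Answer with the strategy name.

Right

Center holds Row's payoff strictly below Right in every row: 9 < 14, -7 < -2, -6 < -5.
So Right is strictly dominated for Column.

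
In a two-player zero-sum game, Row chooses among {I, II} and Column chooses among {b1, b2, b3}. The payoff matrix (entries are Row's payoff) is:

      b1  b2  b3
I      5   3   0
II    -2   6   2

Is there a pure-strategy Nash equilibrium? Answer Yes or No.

No

Row minima: I → 0, II → -2; maximin = 0.
Column maxima: b1 → 5, b2 → 6, b3 → 2; minimax = 2.
0 ≠ 2, so no pure-strategy equilibrium exists.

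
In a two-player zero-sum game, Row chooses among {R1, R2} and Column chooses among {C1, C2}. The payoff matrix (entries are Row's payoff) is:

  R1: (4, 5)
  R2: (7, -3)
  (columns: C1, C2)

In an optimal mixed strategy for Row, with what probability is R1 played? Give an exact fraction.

Row minima: R1 → 4, R2 → -3; maximin = 4.
Column maxima: C1 → 7, C2 → 5; minimax = 5.
4 ≠ 5, so there is no saddle point; optimal play is mixed.
Let Row play R1 with probability p. Expected payoff against C1: 4p + 7(1−p) = −3p + 7; against C2: 5p + (-3)(1−p) = 8p − 3.
Setting these equal: −3p + 7 = 8p − 3 ⇒ −11p = -10 ⇒ p = 10/11, and the value is (-3)·(10/11) + 7 = 47/11.
For Column: with q = P(C1), equating R1's and R2's payoffs gives −q + 5 = 10q − 3 ⇒ q = 8/11.

10/11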